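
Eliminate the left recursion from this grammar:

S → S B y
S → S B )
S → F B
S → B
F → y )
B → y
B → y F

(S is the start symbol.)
S → F B S'
S → B S'
S' → B y S'
S' → B ) S'
S' → ε
F → y )
B → y
B → y F

S is directly left-recursive. The standard transformation for
  A → A α₁ | ... | A α_m | β₁ | ... | β_n
is
  A  → β₁ A' | ... | β_n A'
  A' → α₁ A' | ... | α_m A' | ε

S → F B becomes S → F B S'
S → B becomes S → B S'
S → S B y becomes S' → B y S'
S → S B ) becomes S' → B ) S'
Add S' → ε

Productions for other non-terminals are unchanged:
  F → y )
  B → y
  B → y F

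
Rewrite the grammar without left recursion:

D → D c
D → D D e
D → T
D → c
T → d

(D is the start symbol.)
D is directly left-recursive. The standard transformation for
  A → A α₁ | ... | A α_m | β₁ | ... | β_n
is
  A  → β₁ A' | ... | β_n A'
  A' → α₁ A' | ... | α_m A' | ε

D → T becomes D → T D'
D → c becomes D → c D'
D → D c becomes D' → c D'
D → D D e becomes D' → D e D'
Add D' → ε

Productions for other non-terminals are unchanged:
  T → d

Resulting grammar:
D → T D'
D → c D'
D' → c D'
D' → D e D'
D' → ε
T → d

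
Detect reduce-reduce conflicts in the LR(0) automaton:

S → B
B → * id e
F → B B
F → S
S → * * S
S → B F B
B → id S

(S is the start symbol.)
A reduce-reduce conflict occurs when an LR(0) state has two complete items [A → α .] and [B → β .] — both call for a reduction, and with no lookahead the parser cannot choose between them.

Augment with S' → S and build the canonical LR(0) collection (I0 = CLOSURE({[S' → . S]}), then GOTO on every symbol after a dot until no new states appear). It has 16 states:
  I0: { [B → . * id e], [B → . id S], [S → . * * S], [S → . B F B], [S → . B], [S' → . S] }  — shift
  I1: { [B → * . id e], [S → * . * S] }  — shift
  I2: { [B → . * id e], [B → . id S], [F → . B B], [F → . S], [S → . * * S], [S → . B F B], [S → . B], [S → B . F B], [S → B .] }  — shift, reduce
  I3: { [S' → S .] }  — accept
  I4: { [B → . * id e], [B → . id S], [B → id . S], [S → . * * S], [S → . B F B], [S → . B] }  — shift
  I5: { [B → id S .] }  — reduce
  I6: { [B → . * id e], [B → . id S], [F → . B B], [F → . S], [F → B . B], [S → . * * S], [S → . B F B], [S → . B], [S → B . F B], [S → B .] }  — shift, reduce
  I7: { [B → . * id e], [B → . id S], [S → B F . B] }  — shift
  I8: { [F → S .] }  — reduce
  I9: { [B → * . id e] }  — shift
  I10: { [S → B F B .] }  — reduce
  I11: { [B → * id . e] }  — shift
  I12: { [B → * id e .] }  — reduce
  I13: { [B → . * id e], [B → . id S], [F → . B B], [F → . S], [F → B . B], [F → B B .], [S → . * * S], [S → . B F B], [S → . B], [S → B . F B], [S → B .] }  — shift, 2 reduces
  I14: { [B → . * id e], [B → . id S], [S → * * . S], [S → . * * S], [S → . B F B], [S → . B] }  — shift
  I15: { [S → * * S .] }  — reduce

I13 contains complete items [F → B B .], [S → B .] — reduce-reduce conflict.

Answer: Yes — I13: [F → B B .] vs [S → B .]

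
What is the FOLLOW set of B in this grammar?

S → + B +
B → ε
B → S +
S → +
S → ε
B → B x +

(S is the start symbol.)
In S → + B +: B is followed by '+', add FIRST('+') \ {ε} = { '+' }
In B → B x +: B is followed by x '+', add FIRST(x '+') \ {ε} = { 'x' }

Taking the union: FOLLOW(B) = { '+', 'x' }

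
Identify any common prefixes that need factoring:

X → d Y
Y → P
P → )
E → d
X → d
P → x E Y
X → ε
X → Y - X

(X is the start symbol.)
Yes, X has productions with common prefix 'd'

Left-factoring is needed when two productions for the same non-terminal
share a common prefix on the right-hand side.

Productions for X:
  X → d Y
  X → d
  X → ε
  X → Y - X
Productions for P:
  P → )
  P → x E Y

Found common prefix 'd' in productions for X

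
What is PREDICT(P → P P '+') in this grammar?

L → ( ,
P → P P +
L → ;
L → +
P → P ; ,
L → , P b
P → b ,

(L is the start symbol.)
{ 'b' }

PREDICT(P → P P '+') = (FIRST(RHS) \ {ε}) ∪ (FOLLOW(P) if ε ∈ FIRST(RHS), i.e. RHS ⇒* ε)
FIRST(P) = { 'b' }
FIRST(P P '+') = { 'b' }
ε ∉ FIRST(P P '+'), so FOLLOW(P) is not added.
PREDICT(P → P P '+') = { 'b' }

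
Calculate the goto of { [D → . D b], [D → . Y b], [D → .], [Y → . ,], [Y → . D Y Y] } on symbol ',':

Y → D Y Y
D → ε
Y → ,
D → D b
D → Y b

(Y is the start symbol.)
{ [Y → , .] }

GOTO(I, ',') = CLOSURE({ [A → αX.β] : [A → α.Xβ] ∈ I, X = ',' })

Items with dot before ',', with the dot advanced:
  [Y → . ,] → [Y → , .]
Closure adds nothing (no advanced item has the dot before a non-terminal).

GOTO = { [Y → , .] }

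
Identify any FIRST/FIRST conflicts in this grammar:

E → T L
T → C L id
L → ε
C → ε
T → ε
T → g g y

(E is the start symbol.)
No FIRST/FIRST conflicts.

A FIRST/FIRST conflict occurs when two productions N → α and N → β for the same non-terminal have FIRST(α) ∩ FIRST(β) ≠ ∅ (with ε ∈ FIRST of a nullable right-hand side, so two nullable alternatives also conflict).

FIRST sets of the non-terminals at (or reachable through a nullable prefix from) the front of some alternative:
  FIRST(C) = { ε }
  FIRST(L) = { ε }

Productions for T:
  T → C L id: FIRST = { 'id' }
  T → ε: FIRST = { ε }
  T → g g y: FIRST = { 'g' }
E, L, C have only one production, so no FIRST/FIRST conflict is possible there.

All alternatives of each non-terminal have pairwise disjoint FIRST sets.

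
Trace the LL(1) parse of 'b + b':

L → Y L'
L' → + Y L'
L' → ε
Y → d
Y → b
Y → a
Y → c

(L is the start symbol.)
LL(1) parsing maintains a stack (initially the start symbol over $) and the input. At each step: if the stack top is a terminal, match it against the current input token; if it is a non-terminal N, replace it with the RHS of M[N, lookahead] (the unique production whose predict set contains the lookahead).

Stack is shown with the top on the left.

Stack     Input    Action
-------------------------
L $       b + b $  output L → Y L'
Y L' $    b + b $  output Y → b
b L' $    b + b $  match 'b'
L' $      + b $    output L' → + Y L'
+ Y L' $  + b $    match '+'
Y L' $    b $      output Y → b
b L' $    b $      match 'b'
L' $      $        output L' → ε
$         $        accept

The string is accepted.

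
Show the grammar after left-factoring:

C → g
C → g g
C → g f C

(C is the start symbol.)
C → g C'
C' → ε
C' → g
C' → f C

Left-factoring transforms A → αβ₁ | αβ₂ into A → αA' and A' → β₁ | β₂
(α is the longest common prefix among the alternatives). Repeat until
no nonterminal has two alternatives with a common prefix.

Round 1: C has alternatives sharing prefix 'g'. Introduce C': C → g C'
  Add: C' → ε
  Add: C' → g
  Add: C' → f C

No remaining common prefixes — done.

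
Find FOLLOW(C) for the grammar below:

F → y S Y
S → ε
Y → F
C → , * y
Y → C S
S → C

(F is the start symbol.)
In Y → C S: C is followed by S, add FIRST(S) \ {ε} = { ',' }
  S is nullable, so also add FOLLOW(Y)
In S → C: C is at the end, add FOLLOW(S)

The FOLLOW sets referred to above (computed the same way, to a fixed point):
  FOLLOW(Y) = { $ }
  FOLLOW(S) = { $, ',', 'y' }

Taking the union: FOLLOW(C) = { $, ',', 'y' }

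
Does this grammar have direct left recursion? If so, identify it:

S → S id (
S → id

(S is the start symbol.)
S → S id (: LEFT RECURSIVE (starts with S)
S → id: starts with id

The grammar has direct left recursion on: S.

Answer: Yes, S is left-recursive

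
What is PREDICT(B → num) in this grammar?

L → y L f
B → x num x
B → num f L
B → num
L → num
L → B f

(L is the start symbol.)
PREDICT(B → num) = (FIRST(RHS) \ {ε}) ∪ (FOLLOW(B) if ε ∈ FIRST(RHS), i.e. RHS ⇒* ε)
FIRST(num) = { 'num' }
ε ∉ FIRST(num), so FOLLOW(B) is not added.
PREDICT(B → num) = { 'num' }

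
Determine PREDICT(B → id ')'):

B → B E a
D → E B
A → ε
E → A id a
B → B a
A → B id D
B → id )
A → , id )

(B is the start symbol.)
PREDICT(B → id ')') = (FIRST(RHS) \ {ε}) ∪ (FOLLOW(B) if ε ∈ FIRST(RHS), i.e. RHS ⇒* ε)
FIRST(id ')') = { 'id' }
ε ∉ FIRST(id ')'), so FOLLOW(B) is not added.
PREDICT(B → id ')') = { 'id' }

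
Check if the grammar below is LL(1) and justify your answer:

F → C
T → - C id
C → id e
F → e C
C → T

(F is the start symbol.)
Yes, the grammar is LL(1).

Relevant sets:
  FIRST(C) = { '-', 'id' }
  FIRST(T) = { '-' }

For F:
  PREDICT(F → C) = { '-', 'id' }
  PREDICT(F → e C) = { 'e' }
For C:
  PREDICT(C → id e) = { 'id' }
  PREDICT(C → T) = { '-' }
T has a single production, so nothing to check there.

All predict sets are disjoint. The grammar IS LL(1).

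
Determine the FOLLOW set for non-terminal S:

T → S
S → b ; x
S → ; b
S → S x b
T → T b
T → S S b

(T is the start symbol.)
To compute FOLLOW(S), find every occurrence of S on a right-hand side N → α S β: add FIRST(β) \ {ε}, and if β is empty or nullable also add FOLLOW(N). Iterate to a fixed point.

In T → S: S is at the end, add FOLLOW(T)
In S → S x b: S is followed by x b, add FIRST(x b) \ {ε} = { 'x' }
In T → S S b: S is followed by S b, add FIRST(S b) \ {ε} = { ';', 'b' }
In T → S S b: S is followed by b, add FIRST(b) \ {ε} = { 'b' }

The FOLLOW sets referred to above (computed the same way, to a fixed point):
  FOLLOW(T) = { $, 'b' }

Taking the union: FOLLOW(S) = { $, ';', 'b', 'x' }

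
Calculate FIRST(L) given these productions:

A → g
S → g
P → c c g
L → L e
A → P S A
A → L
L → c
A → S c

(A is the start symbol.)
From L → L e:
  - L is the symbol being defined: contributes nothing new
    L is not nullable, so stop
From L → c:
  - c is a terminal: add 'c' and stop

Collecting: FIRST(L) = { 'c' }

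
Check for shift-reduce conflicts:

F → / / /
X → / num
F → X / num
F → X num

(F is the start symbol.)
A shift-reduce conflict occurs when an LR(0) state has both:
  - a complete (reduce) item [A → α .] (dot at the end), and
  - a shift item [B → β . c γ] (dot before a terminal).

Augment with F' → F and build the canonical LR(0) collection (I0 = CLOSURE({[F' → . F]}), then GOTO on every symbol after a dot until no new states appear). It has 10 states:
  I0: { [F → . / / /], [F → . X / num], [F → . X num], [F' → . F], [X → . / num] }  — shift
  I1: { [F → / . / /], [X → / . num] }  — shift
  I2: { [F' → F .] }  — accept
  I3: { [F → X . / num], [F → X . num] }  — shift
  I4: { [F → X / . num] }  — shift
  I5: { [F → X num .] }  — reduce
  I6: { [F → X / num .] }  — reduce
  I7: { [F → / / . /] }  — shift
  I8: { [X → / num .] }  — reduce
  I9: { [F → / / / .] }  — reduce

No state contains both a complete item and a shift item.

Answer: No shift-reduce conflicts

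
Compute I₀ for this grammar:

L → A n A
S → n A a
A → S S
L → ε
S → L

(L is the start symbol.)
First, augment the grammar with L' → L
I₀ = CLOSURE({ [L' → . L] }):
  [L' → . L] has the dot before L: add [L → . A n A], [L → .]
  [L → . A n A] has the dot before A: add [A → . S S]
  [A → . S S] has the dot before S: add [S → . n A a], [S → . L]
No further items can be added.

I₀ = { [A → . S S], [L → . A n A], [L → .], [L' → . L], [S → . L], [S → . n A a] }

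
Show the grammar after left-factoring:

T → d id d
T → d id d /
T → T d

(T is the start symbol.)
Left-factoring transforms A → αβ₁ | αβ₂ into A → αA' and A' → β₁ | β₂
(α is the longest common prefix among the alternatives). Repeat until
no nonterminal has two alternatives with a common prefix.

Round 1: T has alternatives sharing prefix 'd id d'. Introduce T': T → d id d T'
  Add: T' → ε
  Add: T' → /

No remaining common prefixes — done.

Resulting grammar:
T → d id d T'
T' → ε
T' → /
T → T d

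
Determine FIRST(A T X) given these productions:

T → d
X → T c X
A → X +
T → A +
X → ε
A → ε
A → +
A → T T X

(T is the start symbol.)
FIRST sets of the non-terminals involved (from the grammar, by fixed-point iteration):
  FIRST(A) = { '+', 'd', ε }
  FIRST(T) = { '+', 'd' }

To compute FIRST(A T X), process the symbols left to right:
Symbol A is a non-terminal. Add FIRST(A) \ {ε} = { '+', 'd' }
A is nullable (ε ∈ FIRST(A)), continue to the next symbol.
Symbol T is a non-terminal. Add FIRST(T) \ {ε} = { '+', 'd' }
T is not nullable (ε ∉ FIRST(T)), so stop here.
FIRST(A T X) = { '+', 'd' }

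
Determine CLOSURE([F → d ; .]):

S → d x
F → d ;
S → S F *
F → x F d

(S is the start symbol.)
{ [F → d ; .] }

Start with: [F → d ; .]
The dot is at the end, so nothing is added.

CLOSURE = { [F → d ; .] }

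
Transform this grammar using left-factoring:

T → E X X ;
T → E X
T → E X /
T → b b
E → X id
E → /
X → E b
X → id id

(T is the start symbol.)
T → E X T'
T' → X ;
T' → ε
T' → /
T → b b
E → X id
E → /
X → E b
X → id id

Left-factoring transforms A → αβ₁ | αβ₂ into A → αA' and A' → β₁ | β₂
(α is the longest common prefix among the alternatives). Repeat until
no nonterminal has two alternatives with a common prefix.

Round 1: T has alternatives sharing prefix 'E X'. Introduce T': T → E X T'
  Add: T' → X ;
  Add: T' → ε
  Add: T' → /

No remaining common prefixes — done.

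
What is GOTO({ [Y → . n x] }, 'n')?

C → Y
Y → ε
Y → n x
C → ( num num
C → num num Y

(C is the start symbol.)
GOTO(I, 'n') = CLOSURE({ [A → αX.β] : [A → α.Xβ] ∈ I, X = 'n' })

Items with dot before 'n', with the dot advanced:
  [Y → . n x] → [Y → n . x]
Closure adds nothing (no advanced item has the dot before a non-terminal).

GOTO = { [Y → n . x] }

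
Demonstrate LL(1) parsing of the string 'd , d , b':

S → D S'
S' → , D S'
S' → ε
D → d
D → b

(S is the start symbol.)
LL(1) parsing maintains a stack (initially the start symbol over $) and the input. At each step: if the stack top is a terminal, match it against the current input token; if it is a non-terminal N, replace it with the RHS of M[N, lookahead] (the unique production whose predict set contains the lookahead).

Stack is shown with the top on the left.

Stack     Input        Action
-----------------------------
S $       d , d , b $  output S → D S'
D S' $    d , d , b $  output D → d
d S' $    d , d , b $  match 'd'
S' $      , d , b $    output S' → , D S'
, D S' $  , d , b $    match ','
D S' $    d , b $      output D → d
d S' $    d , b $      match 'd'
S' $      , b $        output S' → , D S'
, D S' $  , b $        match ','
D S' $    b $          output D → b
b S' $    b $          match 'b'
S' $      $            output S' → ε
$         $            accept

The string is accepted.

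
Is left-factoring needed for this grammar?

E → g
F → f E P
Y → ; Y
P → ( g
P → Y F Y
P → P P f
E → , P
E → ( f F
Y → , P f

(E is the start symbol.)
Left-factoring is needed when two productions for the same non-terminal
share a common prefix on the right-hand side.

Productions for E:
  E → g
  E → , P
  E → ( f F
Productions for Y:
  Y → ; Y
  Y → , P f
Productions for P:
  P → ( g
  P → Y F Y
  P → P P f

No common prefixes found.

Answer: No, left-factoring is not needed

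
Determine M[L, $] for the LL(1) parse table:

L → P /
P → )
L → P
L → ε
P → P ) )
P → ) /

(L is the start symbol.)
L → ε

To find M[L, $], we find productions for L where $ is in the predict set (PREDICT(N → α) = (FIRST(α) \ {ε}) ∪ (FOLLOW(N) if α ⇒* ε)).

Relevant sets:
  FIRST(P) = { ')' }
  FOLLOW(L) = { $ }

L → P /: PREDICT = { ')' }
L → P: PREDICT = { ')' }
L → ε: PREDICT = { $ }
  $ is in predict set, so this production goes in M[L, $]

M[L, $] = L → ε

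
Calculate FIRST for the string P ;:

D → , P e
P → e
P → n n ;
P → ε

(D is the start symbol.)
{ ';', 'e', 'n' }

FIRST sets of the non-terminals involved (from the grammar, by fixed-point iteration):
  FIRST(P) = { 'e', 'n', ε }

To compute FIRST(P ;), process the symbols left to right:
Symbol P is a non-terminal. Add FIRST(P) \ {ε} = { 'e', 'n' }
P is nullable (ε ∈ FIRST(P)), continue to the next symbol.
Symbol ; is a terminal. Add ';' and stop.
FIRST(P ;) = { ';', 'e', 'n' }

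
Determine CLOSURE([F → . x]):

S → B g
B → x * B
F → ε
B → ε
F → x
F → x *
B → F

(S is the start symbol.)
To compute CLOSURE, for each item [A → α.Bβ] where B is a non-terminal, add [B → .γ] for all productions B → γ; repeat for the newly added items until nothing changes.

Start with: [F → . x]
The dot precedes the terminal x, so nothing is added.

CLOSURE = { [F → . x] }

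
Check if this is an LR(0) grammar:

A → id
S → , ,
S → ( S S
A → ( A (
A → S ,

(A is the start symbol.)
Augment with A' → A and build the canonical LR(0) collection (I0 = CLOSURE({[A' → . A]}), then GOTO on every symbol after a dot until no new states appear). It has 15 states:
  I0: { [A → . ( A (], [A → . S ,], [A → . id], [A' → . A], [S → . ( S S], [S → . , ,] }  — shift
  I1: { [A → ( . A (], [A → . ( A (], [A → . S ,], [A → . id], [S → ( . S S], [S → . ( S S], [S → . , ,] }  — shift
  I2: { [S → , . ,] }  — shift
  I3: { [A' → A .] }  — accept
  I4: { [A → S . ,] }  — shift
  I5: { [A → id .] }  — reduce
  I6: { [A → S , .] }  — reduce
  I7: { [S → , , .] }  — reduce
  I8: { [A → ( A . (] }  — shift
  I9: { [A → S . ,], [S → ( S . S], [S → . ( S S], [S → . , ,] }  — shift
  I10: { [S → ( . S S], [S → . ( S S], [S → . , ,] }  — shift
  I11: { [A → S , .], [S → , . ,] }  — shift, reduce
  I12: { [S → ( S S .] }  — reduce
  I13: { [S → ( S . S], [S → . ( S S], [S → . , ,] }  — shift
  I14: { [A → ( A ( .] }  — reduce

Conflict in state I11:
  Shift-reduce conflict between [A → S , .] and [S → , . ,]
So the grammar is NOT LR(0).

Answer: No. Shift-reduce conflict between [A → S , .] and [S → , . ,]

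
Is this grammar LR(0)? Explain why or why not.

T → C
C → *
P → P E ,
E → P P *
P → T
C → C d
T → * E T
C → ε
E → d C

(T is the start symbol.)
No. Shift-reduce conflict between [C → .] and [C → . *]

A grammar is LR(0) if no state in the canonical LR(0) collection has:
  - both a shift item (dot before a terminal) and a complete item (shift-reduce conflict), or
  - two or more complete items (reduce-reduce conflict; the accept item [T' → T .] counts as a complete item here).

Augment with T' → T and build the canonical LR(0) collection (I0 = CLOSURE({[T' → . T]}), then GOTO on every symbol after a dot until no new states appear). It has 16 states:
  I0: { [C → . *], [C → . C d], [C → .], [T → . * E T], [T → . C], [T' → . T] }  — shift, reduce
  I1: { [C → * .], [C → . *], [C → . C d], [C → .], [E → . P P *], [E → . d C], [P → . P E ,], [P → . T], [T → * . E T], [T → . * E T], [T → . C] }  — shift, 2 reduces
  I2: { [C → C . d], [T → C .] }  — shift, reduce
  I3: { [T' → T .] }  — accept
  I4: { [C → C d .] }  — reduce
  I5: { [C → . *], [C → . C d], [C → .], [T → * E . T], [T → . * E T], [T → . C] }  — shift, reduce
  I6: { [C → . *], [C → . C d], [C → .], [E → . P P *], [E → . d C], [E → P . P *], [P → . P E ,], [P → . T], [P → P . E ,], [T → . * E T], [T → . C] }  — shift, reduce
  I7: { [P → T .] }  — reduce
  I8: { [C → . *], [C → . C d], [C → .], [E → d . C] }  — shift, reduce
  I9: { [C → * .] }  — reduce
  I10: { [C → C . d], [E → d C .] }  — shift, reduce
  I11: { [P → P E . ,] }  — shift
  I12: { [C → . *], [C → . C d], [C → .], [E → . P P *], [E → . d C], [E → P . P *], [E → P P . *], [P → . P E ,], [P → . T], [P → P . E ,], [T → . * E T], [T → . C] }  — shift, reduce
  I13: { [C → * .], [C → . *], [C → . C d], [C → .], [E → . P P *], [E → . d C], [E → P P * .], [P → . P E ,], [P → . T], [T → * . E T], [T → . * E T], [T → . C] }  — shift, 3 reduces
  I14: { [P → P E , .] }  — reduce
  I15: { [T → * E T .] }  — reduce

Conflict in state I0:
  Shift-reduce conflict between [C → .] and [C → . *]
So the grammar is NOT LR(0).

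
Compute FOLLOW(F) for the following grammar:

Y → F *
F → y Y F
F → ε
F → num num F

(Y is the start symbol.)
{ '*' }

To compute FOLLOW(F), find every occurrence of F on a right-hand side N → α F β: add FIRST(β) \ {ε}, and if β is empty or nullable also add FOLLOW(N). Iterate to a fixed point.

In Y → F *: F is followed by '*', add FIRST('*') \ {ε} = { '*' }
In F → y Y F: F is at the end; this adds FOLLOW(F) to itself — nothing new
In F → num num F: F is at the end; this adds FOLLOW(F) to itself — nothing new

Taking the union: FOLLOW(F) = { '*' }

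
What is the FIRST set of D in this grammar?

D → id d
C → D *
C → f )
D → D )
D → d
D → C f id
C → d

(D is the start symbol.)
To compute FIRST(D), examine every production with D on the left-hand side, reading each right-hand side left to right until a non-nullable symbol is reached.

FIRST sets of the other non-terminals involved (by the same procedure, iterated to a fixed point):
  FIRST(C) = { 'd', 'f', 'id' }

From D → id d:
  - id is a terminal: add 'id' and stop
From D → D ):
  - D is the symbol being defined: contributes nothing new
    D is not nullable, so stop
From D → d:
  - d is a terminal: add 'd' and stop
From D → C f id:
  - C is a non-terminal: add FIRST(C) \ {ε} = { 'd', 'f', 'id' }
    C is not nullable, so stop

Collecting: FIRST(D) = { 'd', 'f', 'id' }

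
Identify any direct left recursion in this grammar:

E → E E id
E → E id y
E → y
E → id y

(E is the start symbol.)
E → E E id: LEFT RECURSIVE (starts with E)
E → E id y: LEFT RECURSIVE (starts with E)
E → y: starts with y
E → id y: starts with id

The grammar has direct left recursion on: E.

Answer: Yes, E is left-recursive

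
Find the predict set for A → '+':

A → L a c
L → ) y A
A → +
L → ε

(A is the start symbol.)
PREDICT(A → '+') = (FIRST(RHS) \ {ε}) ∪ (FOLLOW(A) if ε ∈ FIRST(RHS), i.e. RHS ⇒* ε)
FIRST('+') = { '+' }
ε ∉ FIRST('+'), so FOLLOW(A) is not added.
PREDICT(A → '+') = { '+' }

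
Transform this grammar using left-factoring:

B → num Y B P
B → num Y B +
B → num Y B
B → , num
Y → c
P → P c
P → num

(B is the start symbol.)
B → num Y B B'
B' → P
B' → +
B' → ε
B → , num
Y → c
P → P c
P → num

Left-factoring transforms A → αβ₁ | αβ₂ into A → αA' and A' → β₁ | β₂
(α is the longest common prefix among the alternatives). Repeat until
no nonterminal has two alternatives with a common prefix.

Round 1: B has alternatives sharing prefix 'num Y B'. Introduce B': B → num Y B B'
  Add: B' → P
  Add: B' → +
  Add: B' → ε

No remaining common prefixes — done.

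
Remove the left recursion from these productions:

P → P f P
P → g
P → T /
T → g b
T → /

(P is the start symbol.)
P → g P'
P → T / P'
P' → f P P'
P' → ε
T → g b
T → /

P is directly left-recursive. The standard transformation for
  A → A α₁ | ... | A α_m | β₁ | ... | β_n
is
  A  → β₁ A' | ... | β_n A'
  A' → α₁ A' | ... | α_m A' | ε

P → g becomes P → g P'
P → T / becomes P → T / P'
P → P f P becomes P' → f P P'
Add P' → ε

Productions for other non-terminals are unchanged:
  T → g b
  T → /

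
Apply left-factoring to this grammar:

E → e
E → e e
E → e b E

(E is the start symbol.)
Left-factoring transforms A → αβ₁ | αβ₂ into A → αA' and A' → β₁ | β₂
(α is the longest common prefix among the alternatives). Repeat until
no nonterminal has two alternatives with a common prefix.

Round 1: E has alternatives sharing prefix 'e'. Introduce E': E → e E'
  Add: E' → ε
  Add: E' → e
  Add: E' → b E

No remaining common prefixes — done.

Resulting grammar:
E → e E'
E' → ε
E' → e
E' → b E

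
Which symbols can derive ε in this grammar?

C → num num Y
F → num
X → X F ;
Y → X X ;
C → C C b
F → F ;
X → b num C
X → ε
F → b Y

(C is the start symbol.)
ε-productions: X → ε
So X is immediately nullable.
No further non-terminal can be added: every production for the remaining non-terminals contains a terminal or a non-nullable non-terminal.
Nullable = { 'X' }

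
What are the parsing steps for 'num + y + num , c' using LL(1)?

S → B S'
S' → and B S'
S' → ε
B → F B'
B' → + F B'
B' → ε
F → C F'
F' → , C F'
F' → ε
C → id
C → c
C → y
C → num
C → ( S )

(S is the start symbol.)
LL(1) parsing maintains a stack (initially the start symbol over $) and the input. At each step: if the stack top is a terminal, match it against the current input token; if it is a non-terminal N, replace it with the RHS of M[N, lookahead] (the unique production whose predict set contains the lookahead).

Stack is shown with the top on the left.

Stack           Input                Action
-------------------------------------------
S $             num + y + num , c $  output S → B S'
B S' $          num + y + num , c $  output B → F B'
F B' S' $       num + y + num , c $  output F → C F'
C F' B' S' $    num + y + num , c $  output C → num
num F' B' S' $  num + y + num , c $  match 'num'
F' B' S' $      + y + num , c $      output F' → ε
B' S' $         + y + num , c $      output B' → + F B'
+ F B' S' $     + y + num , c $      match '+'
F B' S' $       y + num , c $        output F → C F'
C F' B' S' $    y + num , c $        output C → y
y F' B' S' $    y + num , c $        match 'y'
F' B' S' $      + num , c $          output F' → ε
B' S' $         + num , c $          output B' → + F B'
+ F B' S' $     + num , c $          match '+'
F B' S' $       num , c $            output F → C F'
C F' B' S' $    num , c $            output C → num
num F' B' S' $  num , c $            match 'num'
F' B' S' $      , c $                output F' → , C F'
, C F' B' S' $  , c $                match ','
C F' B' S' $    c $                  output C → c
c F' B' S' $    c $                  match 'c'
F' B' S' $      $                    output F' → ε
B' S' $         $                    output B' → ε
S' $            $                    output S' → ε
$               $                    accept

The string is accepted.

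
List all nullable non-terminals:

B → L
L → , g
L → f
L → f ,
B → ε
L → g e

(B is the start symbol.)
{ 'B' }

A non-terminal is nullable if it can derive ε (the empty string): either it has an ε-production, or it has a production whose right-hand side consists entirely of nullable non-terminals.

ε-productions: B → ε
So B is immediately nullable.
No further non-terminal can be added: every production for the remaining non-terminals contains a terminal or a non-nullable non-terminal.
Nullable = { 'B' }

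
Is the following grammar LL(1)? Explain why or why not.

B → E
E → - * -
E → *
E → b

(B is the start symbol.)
Yes, the grammar is LL(1).

A grammar is LL(1) if for each non-terminal N with multiple productions, the predict sets of those productions are pairwise disjoint, where PREDICT(N → α) = (FIRST(α) \ {ε}) ∪ (FOLLOW(N) if α ⇒* ε).

For E:
  PREDICT(E → '-' '*' '-') = { '-' }
  PREDICT(E → '*') = { '*' }
  PREDICT(E → b) = { 'b' }
B has a single production, so nothing to check there.

All predict sets are disjoint. The grammar IS LL(1).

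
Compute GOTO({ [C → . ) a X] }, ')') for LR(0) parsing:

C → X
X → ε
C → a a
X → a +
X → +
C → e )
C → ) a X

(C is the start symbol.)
{ [C → ) . a X] }

GOTO(I, ')') = CLOSURE({ [A → αX.β] : [A → α.Xβ] ∈ I, X = ')' })

Items with dot before ')', with the dot advanced:
  [C → . ) a X] → [C → ) . a X]
Closure adds nothing (no advanced item has the dot before a non-terminal).

GOTO = { [C → ) . a X] }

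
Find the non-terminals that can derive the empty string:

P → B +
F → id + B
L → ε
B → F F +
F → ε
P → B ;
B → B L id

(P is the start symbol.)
A non-terminal is nullable if it can derive ε (the empty string): either it has an ε-production, or it has a production whose right-hand side consists entirely of nullable non-terminals.

ε-productions: L → ε, F → ε
So L, F are immediately nullable.
No further non-terminal can be added: every production for the remaining non-terminals contains a terminal or a non-nullable non-terminal.
Nullable = { 'F', 'L' }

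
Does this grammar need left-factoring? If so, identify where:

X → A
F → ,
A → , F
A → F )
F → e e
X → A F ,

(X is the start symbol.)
Yes, X has productions with common prefix 'A'

Left-factoring is needed when two productions for the same non-terminal
share a common prefix on the right-hand side.

Productions for X:
  X → A
  X → A F ,
Productions for F:
  F → ,
  F → e e
Productions for A:
  A → , F
  A → F )

Found common prefix 'A' in productions for X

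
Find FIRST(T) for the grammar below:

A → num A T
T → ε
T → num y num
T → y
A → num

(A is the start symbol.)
{ 'num', 'y', ε }

To compute FIRST(T), examine every production with T on the left-hand side, reading each right-hand side left to right until a non-nullable symbol is reached.

From T → ε:
  - ε-production, so ε ∈ FIRST(T)
From T → num y num:
  - num is a terminal: add 'num' and stop
From T → y:
  - y is a terminal: add 'y' and stop

Collecting: FIRST(T) = { 'num', 'y', ε }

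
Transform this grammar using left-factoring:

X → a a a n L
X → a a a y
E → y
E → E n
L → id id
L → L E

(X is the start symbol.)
X → a a a X'
X' → n L
X' → y
E → y
E → E n
L → id id
L → L E

Left-factoring transforms A → αβ₁ | αβ₂ into A → αA' and A' → β₁ | β₂
(α is the longest common prefix among the alternatives). Repeat until
no nonterminal has two alternatives with a common prefix.

Round 1: X has alternatives sharing prefix 'a a a'. Introduce X': X → a a a X'
  Add: X' → n L
  Add: X' → y

No remaining common prefixes — done.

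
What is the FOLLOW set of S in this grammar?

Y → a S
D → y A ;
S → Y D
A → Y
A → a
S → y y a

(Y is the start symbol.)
To compute FOLLOW(S), find every occurrence of S on a right-hand side N → α S β: add FIRST(β) \ {ε}, and if β is empty or nullable also add FOLLOW(N). Iterate to a fixed point.

In Y → a S: S is at the end, add FOLLOW(Y)

The FOLLOW sets referred to above (computed the same way, to a fixed point):
  FOLLOW(Y) = { $, ';', 'y' }

Taking the union: FOLLOW(S) = { $, ';', 'y' }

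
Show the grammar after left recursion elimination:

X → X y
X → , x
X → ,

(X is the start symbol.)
X is directly left-recursive. The standard transformation for
  A → A α₁ | ... | A α_m | β₁ | ... | β_n
is
  A  → β₁ A' | ... | β_n A'
  A' → α₁ A' | ... | α_m A' | ε

X → , x becomes X → , x X'
X → , becomes X → , X'
X → X y becomes X' → y X'
Add X' → ε

Resulting grammar:
X → , x X'
X → , X'
X' → y X'
X' → ε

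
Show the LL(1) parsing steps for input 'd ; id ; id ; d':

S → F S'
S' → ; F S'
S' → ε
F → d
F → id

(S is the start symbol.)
LL(1) parsing maintains a stack (initially the start symbol over $) and the input. At each step: if the stack top is a terminal, match it against the current input token; if it is a non-terminal N, replace it with the RHS of M[N, lookahead] (the unique production whose predict set contains the lookahead).

Stack is shown with the top on the left.

Stack     Input              Action
-----------------------------------
S $       d ; id ; id ; d $  output S → F S'
F S' $    d ; id ; id ; d $  output F → d
d S' $    d ; id ; id ; d $  match 'd'
S' $      ; id ; id ; d $    output S' → ; F S'
; F S' $  ; id ; id ; d $    match ';'
F S' $    id ; id ; d $      output F → id
id S' $   id ; id ; d $      match 'id'
S' $      ; id ; d $         output S' → ; F S'
; F S' $  ; id ; d $         match ';'
F S' $    id ; d $           output F → id
id S' $   id ; d $           match 'id'
S' $      ; d $              output S' → ; F S'
; F S' $  ; d $              match ';'
F S' $    d $                output F → d
d S' $    d $                match 'd'
S' $      $                  output S' → ε
$         $                  accept

The string is accepted.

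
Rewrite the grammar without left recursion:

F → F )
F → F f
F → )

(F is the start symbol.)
F → ) F'
F' → ) F'
F' → f F'
F' → ε

F is directly left-recursive. The standard transformation for
  A → A α₁ | ... | A α_m | β₁ | ... | β_n
is
  A  → β₁ A' | ... | β_n A'
  A' → α₁ A' | ... | α_m A' | ε

F → ) becomes F → ) F'
F → F ) becomes F' → ) F'
F → F f becomes F' → f F'
Add F' → ε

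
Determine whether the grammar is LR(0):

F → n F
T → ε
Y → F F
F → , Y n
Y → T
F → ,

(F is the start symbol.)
No. Shift-reduce conflict between [F → , .] and [F → . ,]

A grammar is LR(0) if no state in the canonical LR(0) collection has:
  - both a shift item (dot before a terminal) and a complete item (shift-reduce conflict), or
  - two or more complete items (reduce-reduce conflict; the accept item [F' → F .] counts as a complete item here).

Augment with F' → F and build the canonical LR(0) collection (I0 = CLOSURE({[F' → . F]}), then GOTO on every symbol after a dot until no new states appear). It has 10 states:
  I0: { [F → . , Y n], [F → . ,], [F → . n F], [F' → . F] }  — shift
  I1: { [F → , . Y n], [F → , .], [F → . , Y n], [F → . ,], [F → . n F], [T → .], [Y → . F F], [Y → . T] }  — shift, 2 reduces
  I2: { [F' → F .] }  — accept
  I3: { [F → . , Y n], [F → . ,], [F → . n F], [F → n . F] }  — shift
  I4: { [F → n F .] }  — reduce
  I5: { [F → . , Y n], [F → . ,], [F → . n F], [Y → F . F] }  — shift
  I6: { [Y → T .] }  — reduce
  I7: { [F → , Y . n] }  — shift
  I8: { [F → , Y n .] }  — reduce
  I9: { [Y → F F .] }  — reduce

Conflict in state I1:
  Shift-reduce conflict between [F → , .] and [F → . ,]
So the grammar is NOT LR(0).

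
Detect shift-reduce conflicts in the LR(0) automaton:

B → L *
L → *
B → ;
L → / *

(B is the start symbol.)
A shift-reduce conflict occurs when an LR(0) state has both:
  - a complete (reduce) item [A → α .] (dot at the end), and
  - a shift item [B → β . c γ] (dot before a terminal).

Augment with B' → B and build the canonical LR(0) collection (I0 = CLOSURE({[B' → . B]}), then GOTO on every symbol after a dot until no new states appear). It has 8 states:
  I0: { [B → . ;], [B → . L *], [B' → . B], [L → . *], [L → . / *] }  — shift
  I1: { [L → * .] }  — reduce
  I2: { [L → / . *] }  — shift
  I3: { [B → ; .] }  — reduce
  I4: { [B' → B .] }  — accept
  I5: { [B → L . *] }  — shift
  I6: { [B → L * .] }  — reduce
  I7: { [L → / * .] }  — reduce

No state contains both a complete item and a shift item.

Answer: No shift-reduce conflicts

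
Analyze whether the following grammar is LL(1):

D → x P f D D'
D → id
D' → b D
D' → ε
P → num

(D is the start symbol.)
Relevant sets:
  FOLLOW(D') = { $, 'b' }

For D:
  PREDICT(D → x P f D D') = { 'x' }
  PREDICT(D → id) = { 'id' }
For D':
  PREDICT(D' → b D) = { 'b' }
  PREDICT(D' → ε) = { $, 'b' }
P has a single production, so nothing to check there.

Conflict found: Predict set conflict for D': { 'b' }
The grammar is NOT LL(1).

Answer: No. Predict set conflict for D': { 'b' }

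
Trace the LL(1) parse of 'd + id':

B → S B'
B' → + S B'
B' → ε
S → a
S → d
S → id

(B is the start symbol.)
LL(1) parsing maintains a stack (initially the start symbol over $) and the input. At each step: if the stack top is a terminal, match it against the current input token; if it is a non-terminal N, replace it with the RHS of M[N, lookahead] (the unique production whose predict set contains the lookahead).

Stack is shown with the top on the left.

Stack     Input     Action
--------------------------
B $       d + id $  output B → S B'
S B' $    d + id $  output S → d
d B' $    d + id $  match 'd'
B' $      + id $    output B' → + S B'
+ S B' $  + id $    match '+'
S B' $    id $      output S → id
id B' $   id $      match 'id'
B' $      $         output B' → ε
$         $         accept

The string is accepted.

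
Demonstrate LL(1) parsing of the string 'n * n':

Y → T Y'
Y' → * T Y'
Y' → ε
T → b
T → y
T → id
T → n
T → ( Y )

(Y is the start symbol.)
Stack is shown with the top on the left.

Stack     Input    Action
-------------------------
Y $       n * n $  output Y → T Y'
T Y' $    n * n $  output T → n
n Y' $    n * n $  match 'n'
Y' $      * n $    output Y' → * T Y'
* T Y' $  * n $    match '*'
T Y' $    n $      output T → n
n Y' $    n $      match 'n'
Y' $      $        output Y' → ε
$         $        accept

The string is accepted.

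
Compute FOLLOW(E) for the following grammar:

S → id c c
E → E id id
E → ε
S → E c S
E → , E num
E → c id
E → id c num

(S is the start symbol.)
In E → E id id: E is followed by id id, add FIRST(id id) \ {ε} = { 'id' }
In S → E c S: E is followed by c S, add FIRST(c S) \ {ε} = { 'c' }
In E → , E num: E is followed by num, add FIRST(num) \ {ε} = { 'num' }

Taking the union: FOLLOW(E) = { 'c', 'id', 'num' }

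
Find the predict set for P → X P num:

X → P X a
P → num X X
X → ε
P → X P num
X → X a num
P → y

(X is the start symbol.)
PREDICT(P → X P num) = (FIRST(RHS) \ {ε}) ∪ (FOLLOW(P) if ε ∈ FIRST(RHS), i.e. RHS ⇒* ε)
FIRST(X) = { 'a', 'num', 'y', ε }
FIRST(P) = { 'a', 'num', 'y' }
FIRST(X P num) = { 'a', 'num', 'y' }
ε ∉ FIRST(X P num), so FOLLOW(P) is not added.
PREDICT(P → X P num) = { 'a', 'num', 'y' }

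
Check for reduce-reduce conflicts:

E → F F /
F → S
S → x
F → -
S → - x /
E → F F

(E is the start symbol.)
A reduce-reduce conflict occurs when an LR(0) state has two complete items [A → α .] and [B → β .] — both call for a reduction, and with no lookahead the parser cannot choose between them.

Augment with E' → E and build the canonical LR(0) collection (I0 = CLOSURE({[E' → . E]}), then GOTO on every symbol after a dot until no new states appear). It has 10 states:
  I0: { [E → . F F /], [E → . F F], [E' → . E], [F → . -], [F → . S], [S → . - x /], [S → . x] }  — shift
  I1: { [F → - .], [S → - . x /] }  — shift, reduce
  I2: { [E' → E .] }  — accept
  I3: { [E → F . F /], [E → F . F], [F → . -], [F → . S], [S → . - x /], [S → . x] }  — shift
  I4: { [F → S .] }  — reduce
  I5: { [S → x .] }  — reduce
  I6: { [E → F F . /], [E → F F .] }  — shift, reduce
  I7: { [E → F F / .] }  — reduce
  I8: { [S → - x . /] }  — shift
  I9: { [S → - x / .] }  — reduce

No state contains more than one complete item.

Answer: No reduce-reduce conflicts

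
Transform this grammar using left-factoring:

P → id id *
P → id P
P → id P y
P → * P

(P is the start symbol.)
P → id P'
P' → id *
P' → P P''
P'' → ε
P'' → y
P → * P

Left-factoring transforms A → αβ₁ | αβ₂ into A → αA' and A' → β₁ | β₂
(α is the longest common prefix among the alternatives). Repeat until
no nonterminal has two alternatives with a common prefix.

Round 1: P has alternatives sharing prefix 'id'. Introduce P': P → id P'
  Add: P' → id *
  Add: P' → P
  Add: P' → P y

Round 2: P' has alternatives sharing prefix 'P'. Introduce P'': P' → P P''
  Add: P'' → ε
  Add: P'' → y

No remaining common prefixes — done.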